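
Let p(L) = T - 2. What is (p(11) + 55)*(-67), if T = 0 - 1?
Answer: -3484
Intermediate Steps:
T = -1
p(L) = -3 (p(L) = -1 - 2 = -3)
(p(11) + 55)*(-67) = (-3 + 55)*(-67) = 52*(-67) = -3484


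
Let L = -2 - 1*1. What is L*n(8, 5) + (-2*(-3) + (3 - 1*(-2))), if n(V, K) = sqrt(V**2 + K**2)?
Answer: 11 - 3*sqrt(89) ≈ -17.302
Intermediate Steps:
n(V, K) = sqrt(K**2 + V**2)
L = -3 (L = -2 - 1 = -3)
L*n(8, 5) + (-2*(-3) + (3 - 1*(-2))) = -3*sqrt(5**2 + 8**2) + (-2*(-3) + (3 - 1*(-2))) = -3*sqrt(25 + 64) + (6 + (3 + 2)) = -3*sqrt(89) + (6 + 5) = -3*sqrt(89) + 11 = 11 - 3*sqrt(89)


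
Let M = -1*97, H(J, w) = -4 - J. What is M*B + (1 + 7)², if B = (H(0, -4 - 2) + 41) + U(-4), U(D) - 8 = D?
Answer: -3913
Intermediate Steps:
U(D) = 8 + D
M = -97
B = 41 (B = ((-4 - 1*0) + 41) + (8 - 4) = ((-4 + 0) + 41) + 4 = (-4 + 41) + 4 = 37 + 4 = 41)
M*B + (1 + 7)² = -97*41 + (1 + 7)² = -3977 + 8² = -3977 + 64 = -3913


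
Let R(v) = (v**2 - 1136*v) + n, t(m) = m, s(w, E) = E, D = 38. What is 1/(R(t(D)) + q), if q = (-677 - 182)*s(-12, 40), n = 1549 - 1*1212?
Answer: -1/75747 ≈ -1.3202e-5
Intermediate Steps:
n = 337 (n = 1549 - 1212 = 337)
R(v) = 337 + v**2 - 1136*v (R(v) = (v**2 - 1136*v) + 337 = 337 + v**2 - 1136*v)
q = -34360 (q = (-677 - 182)*40 = -859*40 = -34360)
1/(R(t(D)) + q) = 1/((337 + 38**2 - 1136*38) - 34360) = 1/((337 + 1444 - 43168) - 34360) = 1/(-41387 - 34360) = 1/(-75747) = -1/75747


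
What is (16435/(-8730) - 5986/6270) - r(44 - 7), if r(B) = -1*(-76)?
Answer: -143844161/1824570 ≈ -78.837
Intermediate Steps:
r(B) = 76
(16435/(-8730) - 5986/6270) - r(44 - 7) = (16435/(-8730) - 5986/6270) - 1*76 = (16435*(-1/8730) - 5986*1/6270) - 76 = (-3287/1746 - 2993/3135) - 76 = -5176841/1824570 - 76 = -143844161/1824570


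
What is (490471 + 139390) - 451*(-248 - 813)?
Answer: 1108372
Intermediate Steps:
(490471 + 139390) - 451*(-248 - 813) = 629861 - 451*(-1061) = 629861 + 478511 = 1108372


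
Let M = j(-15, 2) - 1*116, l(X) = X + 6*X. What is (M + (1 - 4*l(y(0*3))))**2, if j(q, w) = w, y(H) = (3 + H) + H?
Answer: 38809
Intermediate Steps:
y(H) = 3 + 2*H
l(X) = 7*X
M = -114 (M = 2 - 1*116 = 2 - 116 = -114)
(M + (1 - 4*l(y(0*3))))**2 = (-114 + (1 - 28*(3 + 2*(0*3))))**2 = (-114 + (1 - 28*(3 + 2*0)))**2 = (-114 + (1 - 28*(3 + 0)))**2 = (-114 + (1 - 28*3))**2 = (-114 + (1 - 4*21))**2 = (-114 + (1 - 84))**2 = (-114 - 83)**2 = (-197)**2 = 38809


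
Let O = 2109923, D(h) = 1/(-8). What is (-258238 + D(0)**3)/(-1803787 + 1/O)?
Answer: 278969497495011/1948596059340800 ≈ 0.14316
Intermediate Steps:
D(h) = -1/8
(-258238 + D(0)**3)/(-1803787 + 1/O) = (-258238 + (-1/8)**3)/(-1803787 + 1/2109923) = (-258238 - 1/512)/(-1803787 + 1/2109923) = -132217857/(512*(-3805851678400/2109923)) = -132217857/512*(-2109923/3805851678400) = 278969497495011/1948596059340800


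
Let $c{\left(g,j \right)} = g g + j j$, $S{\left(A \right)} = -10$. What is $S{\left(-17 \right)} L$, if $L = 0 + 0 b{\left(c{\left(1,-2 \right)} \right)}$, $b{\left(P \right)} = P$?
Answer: $0$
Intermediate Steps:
$c{\left(g,j \right)} = g^{2} + j^{2}$
$L = 0$ ($L = 0 + 0 \left(1^{2} + \left(-2\right)^{2}\right) = 0 + 0 \left(1 + 4\right) = 0 + 0 \cdot 5 = 0 + 0 = 0$)
$S{\left(-17 \right)} L = \left(-10\right) 0 = 0$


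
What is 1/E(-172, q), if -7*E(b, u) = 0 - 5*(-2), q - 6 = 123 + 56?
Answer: -7/10 ≈ -0.70000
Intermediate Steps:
q = 185 (q = 6 + (123 + 56) = 6 + 179 = 185)
E(b, u) = -10/7 (E(b, u) = -(0 - 5*(-2))/7 = -(0 + 10)/7 = -⅐*10 = -10/7)
1/E(-172, q) = 1/(-10/7) = -7/10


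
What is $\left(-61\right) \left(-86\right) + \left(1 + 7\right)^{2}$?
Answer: $5310$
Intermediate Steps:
$\left(-61\right) \left(-86\right) + \left(1 + 7\right)^{2} = 5246 + 8^{2} = 5246 + 64 = 5310$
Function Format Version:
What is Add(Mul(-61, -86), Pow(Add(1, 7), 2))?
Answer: 5310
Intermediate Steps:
Add(Mul(-61, -86), Pow(Add(1, 7), 2)) = Add(5246, Pow(8, 2)) = Add(5246, 64) = 5310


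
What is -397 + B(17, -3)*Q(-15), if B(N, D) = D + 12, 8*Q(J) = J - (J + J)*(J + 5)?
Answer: -6011/8 ≈ -751.38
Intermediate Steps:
Q(J) = J/8 - J*(5 + J)/4 (Q(J) = (J - (J + J)*(J + 5))/8 = (J - 2*J*(5 + J))/8 = J/8 - J*(5 + J)/4)
B(N, D) = 12 + D
-397 + B(17, -3)*Q(-15) = -397 + (12 - 3)*(-⅛*(-15)*(9 + 2*(-15))) = -397 + 9*(-⅛*(-15)*(9 - 30)) = -397 + 9*(-⅛*(-15)*(-21)) = -397 + 9*(-315/8) = -397 - 2835/8 = -6011/8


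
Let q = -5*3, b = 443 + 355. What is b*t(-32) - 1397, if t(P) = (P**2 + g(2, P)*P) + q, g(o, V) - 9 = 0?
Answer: 573961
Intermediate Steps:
g(o, V) = 9 (g(o, V) = 9 + 0 = 9)
b = 798
q = -15
t(P) = -15 + P**2 + 9*P (t(P) = (P**2 + 9*P) - 15 = -15 + P**2 + 9*P)
b*t(-32) - 1397 = 798*(-15 + (-32)**2 + 9*(-32)) - 1397 = 798*(-15 + 1024 - 288) - 1397 = 798*721 - 1397 = 575358 - 1397 = 573961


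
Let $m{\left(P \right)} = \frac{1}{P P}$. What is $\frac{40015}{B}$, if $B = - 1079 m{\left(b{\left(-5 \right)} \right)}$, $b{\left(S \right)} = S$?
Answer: $- \frac{1000375}{1079} \approx -927.13$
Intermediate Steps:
$m{\left(P \right)} = \frac{1}{P^{2}}$
$B = - \frac{1079}{25} \approx -43.16$
$\frac{40015}{B} = \frac{40015}{- \frac{1079}{25}} = 40015 \left(- \frac{25}{1079}\right) = - \frac{1000375}{1079}$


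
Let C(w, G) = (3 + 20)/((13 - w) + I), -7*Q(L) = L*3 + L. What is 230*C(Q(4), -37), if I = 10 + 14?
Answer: 7406/55 ≈ 134.65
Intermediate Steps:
Q(L) = -4*L/7 (Q(L) = -(L*3 + L)/7 = -(3*L + L)/7 = -4*L/7)
I = 24
C(w, G) = 23/(37 - w) (C(w, G) = (3 + 20)/((13 - w) + 24) = 23/(37 - w))
230*C(Q(4), -37) = 230*(23/(37 - (-4)*4/7)) = 230*(23/(37 - 1*(-16/7))) = 230*(23/(37 + 16/7)) = 230*(23/(275/7)) = 230*(23*(7/275)) = 230*(161/275) = 7406/55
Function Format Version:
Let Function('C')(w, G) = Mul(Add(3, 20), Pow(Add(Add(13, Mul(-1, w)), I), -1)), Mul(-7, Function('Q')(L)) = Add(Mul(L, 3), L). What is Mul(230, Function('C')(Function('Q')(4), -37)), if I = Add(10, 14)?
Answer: Rational(7406, 55) ≈ 134.65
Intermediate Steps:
Function('Q')(L) = Mul(Rational(-4, 7), L) (Function('Q')(L) = Mul(Rational(-1, 7), Add(Mul(L, 3), L)) = Mul(Rational(-1, 7), Add(Mul(3, L), L)) = Mul(Rational(-1, 7), Mul(4, L)) = Mul(Rational(-4, 7), L))
I = 24
Function('C')(w, G) = Mul(23, Pow(Add(37, Mul(-1, w)), -1)) (Function('C')(w, G) = Mul(Add(3, 20), Pow(Add(Add(13, Mul(-1, w)), 24), -1)) = Mul(23, Pow(Add(37, Mul(-1, w)), -1)))
Mul(230, Function('C')(Function('Q')(4), -37)) = Mul(230, Mul(23, Pow(Add(37, Mul(-1, Mul(Rational(-4, 7), 4))), -1))) = Mul(230, Mul(23, Pow(Add(37, Mul(-1, Rational(-16, 7))), -1))) = Mul(230, Mul(23, Pow(Add(37, Rational(16, 7)), -1))) = Mul(230, Mul(23, Pow(Rational(275, 7), -1))) = Mul(230, Mul(23, Rational(7, 275))) = Mul(230, Rational(161, 275)) = Rational(7406, 55)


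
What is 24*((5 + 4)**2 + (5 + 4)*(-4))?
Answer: 1080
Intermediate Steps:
24*((5 + 4)**2 + (5 + 4)*(-4)) = 24*(9**2 + 9*(-4)) = 24*(81 - 36) = 24*45 = 1080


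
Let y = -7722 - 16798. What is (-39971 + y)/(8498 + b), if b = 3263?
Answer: -64491/11761 ≈ -5.4835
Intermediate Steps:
y = -24520
(-39971 + y)/(8498 + b) = (-39971 - 24520)/(8498 + 3263) = -64491/11761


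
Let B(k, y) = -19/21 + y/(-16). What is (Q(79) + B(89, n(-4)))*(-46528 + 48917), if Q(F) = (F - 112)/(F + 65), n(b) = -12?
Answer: -102727/112 ≈ -917.21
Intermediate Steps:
Q(F) = (-112 + F)/(65 + F)
B(k, y) = -19/21 - y/16 (B(k, y) = -19*1/21 + y*(-1/16) = -19/21 - y/16)
(Q(79) + B(89, n(-4)))*(-46528 + 48917) = ((-112 + 79)/(65 + 79) + (-19/21 - 1/16*(-12)))*(-46528 + 48917) = (-33/144 + (-19/21 + ¾))*2389 = ((1/144)*(-33) - 13/84)*2389 = (-11/48 - 13/84)*2389 = -43/112*2389 = -102727/112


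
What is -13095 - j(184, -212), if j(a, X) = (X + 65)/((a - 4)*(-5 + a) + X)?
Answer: -419144613/32008 ≈ -13095.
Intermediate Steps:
j(a, X) = (65 + X)/(X + (-5 + a)*(-4 + a)) (j(a, X) = (65 + X)/((-4 + a)*(-5 + a) + X) = (65 + X)/((-5 + a)*(-4 + a) + X) = (65 + X)/(X + (-5 + a)*(-4 + a)))
-13095 - j(184, -212) = -13095 - (65 - 212)/(20 - 212 + 184**2 - 9*184) = -13095 - (-147)/(20 - 212 + 33856 - 1656) = -13095 - (-147)/32008 = -13095 - 1*(-147/32008) = -13095 + 147/32008 = -419144613/32008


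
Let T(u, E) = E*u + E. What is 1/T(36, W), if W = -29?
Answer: -1/1073 ≈ -0.00093197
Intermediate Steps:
T(u, E) = E + E*u
1/T(36, W) = 1/(-29*(1 + 36)) = 1/(-29*37) = 1/(-1073) = -1/1073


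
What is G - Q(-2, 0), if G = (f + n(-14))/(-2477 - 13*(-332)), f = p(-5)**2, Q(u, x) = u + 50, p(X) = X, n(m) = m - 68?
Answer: -29443/613 ≈ -48.031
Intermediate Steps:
n(m) = -68 + m
Q(u, x) = 50 + u
f = 25 (f = (-5)**2 = 25)
G = -19/613 (G = (25 + (-68 - 14))/(-2477 - 13*(-332)) = (25 - 82)/(-2477 + 4316) = -57/1839 = -57*1/1839 = -19/613 ≈ -0.030995)
G - Q(-2, 0) = -19/613 - (50 - 2) = -19/613 - 1*48 = -19/613 - 48 = -29443/613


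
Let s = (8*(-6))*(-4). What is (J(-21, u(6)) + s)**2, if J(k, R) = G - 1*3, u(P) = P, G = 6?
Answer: 38025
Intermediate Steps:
s = 192 (s = -48*(-4) = 192)
J(k, R) = 3 (J(k, R) = 6 - 1*3 = 6 - 3 = 3)
(J(-21, u(6)) + s)**2 = (3 + 192)**2 = 195**2 = 38025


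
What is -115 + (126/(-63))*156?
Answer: -427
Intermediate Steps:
-115 + (126/(-63))*156 = -115 + (126*(-1/63))*156 = -115 - 2*156 = -115 - 312 = -427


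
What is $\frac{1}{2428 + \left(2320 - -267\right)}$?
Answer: $\frac{1}{5015} \approx 0.0001994$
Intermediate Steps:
$\frac{1}{2428 + \left(2320 - -267\right)} = \frac{1}{2428 + \left(2320 + 267\right)} = \frac{1}{2428 + 2587} = \frac{1}{5015}$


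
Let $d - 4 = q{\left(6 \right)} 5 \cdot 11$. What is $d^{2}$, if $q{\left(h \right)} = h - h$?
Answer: $16$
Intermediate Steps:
$q{\left(h \right)} = 0$
$d = 4$ ($d = 4 + 0 \cdot 5 \cdot 11 = 4 + 0 \cdot 11 = 4 + 0 = 4$)
$d^{2} = 4^{2} = 16$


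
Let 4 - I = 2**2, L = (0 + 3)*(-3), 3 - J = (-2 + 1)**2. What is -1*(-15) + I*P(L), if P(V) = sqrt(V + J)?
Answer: 15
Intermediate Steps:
J = 2 (J = 3 - (-2 + 1)**2 = 3 - 1*(-1)**2 = 3 - 1*1 = 3 - 1 = 2)
L = -9 (L = 3*(-3) = -9)
P(V) = sqrt(2 + V) (P(V) = sqrt(V + 2) = sqrt(2 + V))
I = 0 (I = 4 - 1*2**2 = 4 - 1*4 = 4 - 4 = 0)
-1*(-15) + I*P(L) = -1*(-15) + 0*sqrt(2 - 9) = 15 + 0*sqrt(-7) = 15 + 0*(I*sqrt(7)) = 15 + 0 = 15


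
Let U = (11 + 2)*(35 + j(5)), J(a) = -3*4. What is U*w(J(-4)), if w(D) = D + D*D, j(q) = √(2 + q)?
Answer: 60060 + 1716*√7 ≈ 64600.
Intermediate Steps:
J(a) = -12
w(D) = D + D²
U = 455 + 13*√7 (U = (11 + 2)*(35 + √(2 + 5)) = 13*(35 + √7) = 455 + 13*√7 ≈ 489.39)
U*w(J(-4)) = (455 + 13*√7)*(-12*(1 - 12)) = (455 + 13*√7)*(-12*(-11)) = (455 + 13*√7)*132 = 60060 + 1716*√7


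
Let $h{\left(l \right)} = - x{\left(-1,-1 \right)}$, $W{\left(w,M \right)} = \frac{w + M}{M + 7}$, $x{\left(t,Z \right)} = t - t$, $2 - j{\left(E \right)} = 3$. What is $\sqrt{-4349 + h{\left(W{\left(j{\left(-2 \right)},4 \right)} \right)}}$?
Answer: $i \sqrt{4349} \approx 65.947 i$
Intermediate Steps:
$j{\left(E \right)} = -1$ ($j{\left(E \right)} = 2 - 3 = -1$)
$x{\left(t,Z \right)} = 0$
$W{\left(w,M \right)} = \frac{M + w}{7 + M}$
$h{\left(l \right)} = 0$ ($h{\left(l \right)} = \left(-1\right) 0 = 0$)
$\sqrt{-4349 + h{\left(W{\left(j{\left(-2 \right)},4 \right)} \right)}} = \sqrt{-4349 + 0} = \sqrt{-4349} = i \sqrt{4349}$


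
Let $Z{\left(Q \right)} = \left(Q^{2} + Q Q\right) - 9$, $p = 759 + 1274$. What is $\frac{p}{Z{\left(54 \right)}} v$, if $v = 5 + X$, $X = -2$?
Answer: $\frac{2033}{1941} \approx 1.0474$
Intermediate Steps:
$p = 2033$
$Z{\left(Q \right)} = -9 + 2 Q^{2}$ ($Z{\left(Q \right)} = \left(Q^{2} + Q^{2}\right) - 9 = 2 Q^{2} - 9 = -9 + 2 Q^{2}$)
$v = 3$ ($v = 5 - 2 = 3$)
$\frac{p}{Z{\left(54 \right)}} v = \frac{2033}{-9 + 2 \cdot 54^{2}} \cdot 3 = \frac{2033}{-9 + 2 \cdot 2916} \cdot 3 = \frac{2033}{-9 + 5832} \cdot 3 = \frac{2033}{5823} \cdot 3 = \frac{2033}{1941}$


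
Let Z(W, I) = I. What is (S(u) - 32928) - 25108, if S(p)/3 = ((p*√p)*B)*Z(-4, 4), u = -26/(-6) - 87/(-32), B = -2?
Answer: -58036 - 677*√4062/96 ≈ -58485.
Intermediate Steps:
u = 677/96 (u = -26*(-⅙) - 87*(-1/32) = 13/3 + 87/32 = 677/96 ≈ 7.0521)
S(p) = -24*p^(3/2) (S(p) = 3*(((p*√p)*(-2))*4) = 3*((p^(3/2)*(-2))*4) = 3*(-2*p^(3/2)*4) = 3*(-8*p^(3/2)) = -24*p^(3/2))
(S(u) - 32928) - 25108 = (-677*√4062/96 - 32928) - 25108 = (-32928 - 677*√4062/96) - 25108 = -58036 - 677*√4062/96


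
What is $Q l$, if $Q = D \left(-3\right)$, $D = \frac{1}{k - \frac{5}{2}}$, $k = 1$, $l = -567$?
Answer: $-1134$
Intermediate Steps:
$D = - \frac{2}{3}$ ($D = \frac{1}{1 - \frac{5}{2}} = \frac{1}{- \frac{3}{2}} = - \frac{2}{3} \approx -0.66667$)
$Q = 2$ ($Q = \left(- \frac{2}{3}\right) \left(-3\right) = 2$)
$Q l = 2 \left(-567\right) = -1134$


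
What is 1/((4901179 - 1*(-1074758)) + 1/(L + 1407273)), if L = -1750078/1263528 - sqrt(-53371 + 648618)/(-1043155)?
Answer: 571119244326397695163406748922188853530509/3412972623582565897650851242283940636032302658433 + 5140123747042480*sqrt(595247)/379219180398062877516761249142660070670255850937 ≈ 1.6734e-7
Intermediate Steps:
L = -875039/631764 + sqrt(595247)/1043155 (L = -1750078*1/1263528 - sqrt(595247)*(-1/1043155) = -875039/631764 + sqrt(595247)/1043155 ≈ -1.3843)
1/((4901179 - 1*(-1074758)) + 1/(L + 1407273)) = 1/((4901179 - 1*(-1074758)) + 1/((-875039/631764 + sqrt(595247)/1043155) + 1407273)) = 1/((4901179 + 1074758) + 1/(889063544533/631764 + sqrt(595247)/1043155)) = 1/(5975937 + 1/(889063544533/631764 + sqrt(595247)/1043155))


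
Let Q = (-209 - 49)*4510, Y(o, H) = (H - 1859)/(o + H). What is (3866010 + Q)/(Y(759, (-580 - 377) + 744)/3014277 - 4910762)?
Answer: -158844515565645/288646740507017 ≈ -0.55031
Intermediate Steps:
Y(o, H) = (-1859 + H)/(H + o)
Q = -1163580 (Q = -258*4510 = -1163580)
(3866010 + Q)/(Y(759, (-580 - 377) + 744)/3014277 - 4910762) = (3866010 - 1163580)/(((-1859 + ((-580 - 377) + 744))/(((-580 - 377) + 744) + 759))/3014277 - 4910762) = 2702430/(((-1859 + (-957 + 744))/((-957 + 744) + 759))*(1/3014277) - 4910762) = 2702430/(((-1859 - 213)/(-213 + 759))*(1/3014277) - 4910762) = 2702430/((-2072/546)*(1/3014277) - 4910762) = 2702430/(((1/546)*(-2072))*(1/3014277) - 4910762) = 2702430/(-148/39*1/3014277 - 4910762) = 2702430/(-148/117556803 - 4910762) = 2702430/(-577293481014034/117556803) = 2702430*(-117556803/577293481014034) = -158844515565645/288646740507017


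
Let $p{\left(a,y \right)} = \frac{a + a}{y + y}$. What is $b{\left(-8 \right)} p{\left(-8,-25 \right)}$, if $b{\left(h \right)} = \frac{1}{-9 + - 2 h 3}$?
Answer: $\frac{8}{975} \approx 0.0082051$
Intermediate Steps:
$p{\left(a,y \right)} = \frac{a}{y}$ ($p{\left(a,y \right)} = \frac{2 a}{2 y} = 2 a \frac{1}{2 y} = \frac{a}{y}$)
$b{\left(h \right)} = \frac{1}{-9 - 6 h}$
$b{\left(-8 \right)} p{\left(-8,-25 \right)} = - \frac{1}{9 + 6 \left(-8\right)} \left(- \frac{8}{-25}\right) = - \frac{1}{9 - 48} \left(\left(-8\right) \left(- \frac{1}{25}\right)\right) = - \frac{1}{-39} \cdot \frac{8}{25} = \left(-1\right) \left(- \frac{1}{39}\right) \frac{8}{25} = \frac{1}{39} \cdot \frac{8}{25} = \frac{8}{975}$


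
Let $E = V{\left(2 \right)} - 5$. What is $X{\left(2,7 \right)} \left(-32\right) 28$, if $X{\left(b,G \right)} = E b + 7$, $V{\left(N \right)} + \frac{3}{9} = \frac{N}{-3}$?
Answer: $4480$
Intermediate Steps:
$V{\left(N \right)} = - \frac{1}{3} - \frac{N}{3}$ ($V{\left(N \right)} = - \frac{1}{3} + \frac{N}{-3} = - \frac{1}{3} + N \left(- \frac{1}{3}\right) = - \frac{1}{3} - \frac{N}{3}$)
$E = -6$ ($E = \left(- \frac{1}{3} - \frac{2}{3}\right) - 5 = -1 - 5 = -6$)
$X{\left(b,G \right)} = 7 - 6 b$ ($X{\left(b,G \right)} = - 6 b + 7 = 7 - 6 b$)
$X{\left(2,7 \right)} \left(-32\right) 28 = \left(7 - 12\right) \left(-32\right) 28 = \left(-5\right) \left(-32\right) 28 = 160 \cdot 28 = 4480$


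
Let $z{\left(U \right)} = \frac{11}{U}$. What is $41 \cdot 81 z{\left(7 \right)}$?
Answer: $\frac{36531}{7} \approx 5218.7$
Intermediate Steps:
$41 \cdot 81 z{\left(7 \right)} = 41 \cdot 81 \cdot \frac{11}{7} = 3321 \cdot 11 \cdot \frac{1}{7} = 3321 \cdot \frac{11}{7} = \frac{36531}{7}$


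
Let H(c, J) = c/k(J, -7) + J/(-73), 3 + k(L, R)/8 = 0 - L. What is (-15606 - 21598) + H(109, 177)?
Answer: -3911147317/105120 ≈ -37207.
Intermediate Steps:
k(L, R) = -24 - 8*L (k(L, R) = -24 + 8*(0 - L) = -24 + 8*(-L) = -24 - 8*L)
H(c, J) = -J/73 + c/(-24 - 8*J) (H(c, J) = c/(-24 - 8*J) + J/(-73) = c/(-24 - 8*J) + J*(-1/73) = c/(-24 - 8*J) - J/73 = -J/73 + c/(-24 - 8*J))
(-15606 - 21598) + H(109, 177) = (-15606 - 21598) + (-1/8*109 - 1/73*177*(3 + 177))/(3 + 177) = -37204 + (-109/8 - 1/73*177*180)/180 = -37204 + (-109/8 - 31860/73)/180 = -37204 + (1/180)*(-262837/584) = -37204 - 262837/105120 = -3911147317/105120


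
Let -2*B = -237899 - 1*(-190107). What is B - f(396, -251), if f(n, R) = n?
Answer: 23500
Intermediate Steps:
B = 23896 (B = -(-237899 - 1*(-190107))/2 = -(-237899 + 190107)/2 = -½*(-47792) = 23896)
B - f(396, -251) = 23896 - 1*396 = 23896 - 396 = 23500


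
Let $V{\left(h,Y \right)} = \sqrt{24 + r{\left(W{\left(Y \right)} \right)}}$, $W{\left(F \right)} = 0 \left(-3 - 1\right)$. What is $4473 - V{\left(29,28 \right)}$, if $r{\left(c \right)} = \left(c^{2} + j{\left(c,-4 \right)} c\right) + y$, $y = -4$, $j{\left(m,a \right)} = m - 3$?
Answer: $4473 - 2 \sqrt{5} \approx 4468.5$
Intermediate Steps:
$j{\left(m,a \right)} = -3 + m$ ($j{\left(m,a \right)} = m - 3 = -3 + m$)
$W{\left(F \right)} = 0$ ($W{\left(F \right)} = 0 \left(-4\right) = 0$)
$r{\left(c \right)} = -4 + c^{2} + c \left(-3 + c\right)$ ($r{\left(c \right)} = \left(c^{2} + \left(-3 + c\right) c\right) - 4 = \left(c^{2} + c \left(-3 + c\right)\right) - 4 = -4 + c^{2} + c \left(-3 + c\right)$)
$V{\left(h,Y \right)} = 2 \sqrt{5}$ ($V{\left(h,Y \right)} = \sqrt{24 + \left(-4 + 0^{2} + 0 \left(-3 + 0\right)\right)} = \sqrt{24 + \left(-4 + 0 + 0 \left(-3\right)\right)} = \sqrt{24 + \left(-4 + 0 + 0\right)} = \sqrt{24 - 4} = \sqrt{20} = 2 \sqrt{5}$)
$4473 - V{\left(29,28 \right)} = 4473 - 2 \sqrt{5}$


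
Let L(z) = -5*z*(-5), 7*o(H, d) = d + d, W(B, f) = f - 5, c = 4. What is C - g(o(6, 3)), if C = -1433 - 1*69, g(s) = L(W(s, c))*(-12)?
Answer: -1802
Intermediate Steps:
W(B, f) = -5 + f
o(H, d) = 2*d/7 (o(H, d) = (d + d)/7 = (2*d)/7 = 2*d/7)
L(z) = 25*z
g(s) = 300 (g(s) = (25*(-5 + 4))*(-12) = (25*(-1))*(-12) = -25*(-12) = 300)
C = -1502 (C = -1433 - 69 = -1502)
C - g(o(6, 3)) = -1502 - 1*300 = -1502 - 300 = -1802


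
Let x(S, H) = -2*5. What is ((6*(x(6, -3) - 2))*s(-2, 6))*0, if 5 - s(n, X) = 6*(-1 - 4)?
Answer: 0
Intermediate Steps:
x(S, H) = -10
s(n, X) = 35 (s(n, X) = 5 - 6*(-1 - 4) = 5 - 6*(-5) = 5 - 1*(-30) = 5 + 30 = 35)
((6*(x(6, -3) - 2))*s(-2, 6))*0 = ((6*(-10 - 2))*35)*0 = ((6*(-12))*35)*0 = -72*35*0 = -2520*0 = 0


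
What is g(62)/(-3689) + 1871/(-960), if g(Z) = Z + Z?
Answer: -226489/114240 ≈ -1.9826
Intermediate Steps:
g(Z) = 2*Z
g(62)/(-3689) + 1871/(-960) = (2*62)/(-3689) + 1871/(-960) = 124*(-1/3689) + 1871*(-1/960) = -4/119 - 1871/960 = -226489/114240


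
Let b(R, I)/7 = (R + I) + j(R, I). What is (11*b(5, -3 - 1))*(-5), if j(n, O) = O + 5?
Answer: -770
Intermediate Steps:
j(n, O) = 5 + O
b(R, I) = 35 + 7*R + 14*I (b(R, I) = 7*((R + I) + (5 + I)) = 7*((I + R) + (5 + I)) = 7*(5 + R + 2*I) = 35 + 7*R + 14*I)
(11*b(5, -3 - 1))*(-5) = (11*(35 + 7*5 + 14*(-3 - 1)))*(-5) = (11*(35 + 35 + 14*(-4)))*(-5) = (11*(35 + 35 - 56))*(-5) = (11*14)*(-5) = 154*(-5) = -770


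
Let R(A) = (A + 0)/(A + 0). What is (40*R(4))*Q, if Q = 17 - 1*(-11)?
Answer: 1120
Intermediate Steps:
R(A) = 1 (R(A) = A/A = 1)
Q = 28 (Q = 17 + 11 = 28)
(40*R(4))*Q = (40*1)*28 = 40*28 = 1120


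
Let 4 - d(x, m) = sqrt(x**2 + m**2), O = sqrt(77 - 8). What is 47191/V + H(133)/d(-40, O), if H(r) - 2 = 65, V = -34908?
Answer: -29120689/19234308 - 67*sqrt(1669)/1653 ≈ -3.1699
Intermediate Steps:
H(r) = 67 (H(r) = 2 + 65 = 67)
O = sqrt(69) ≈ 8.3066
d(x, m) = 4 - sqrt(m**2 + x**2) (d(x, m) = 4 - sqrt(x**2 + m**2) = 4 - sqrt(m**2 + x**2))
47191/V + H(133)/d(-40, O) = 47191/(-34908) + 67/(4 - sqrt((sqrt(69))**2 + (-40)**2)) = 47191*(-1/34908) + 67/(4 - sqrt(69 + 1600)) = -47191/34908 + 67/(4 - sqrt(1669))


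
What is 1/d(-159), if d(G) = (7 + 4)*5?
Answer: 1/55 ≈ 0.018182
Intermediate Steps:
d(G) = 55 (d(G) = 11*5 = 55)
1/d(-159) = 1/55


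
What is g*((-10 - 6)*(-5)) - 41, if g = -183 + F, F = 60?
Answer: -9881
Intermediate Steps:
g = -123 (g = -183 + 60 = -123)
g*((-10 - 6)*(-5)) - 41 = -123*(-10 - 6)*(-5) - 41 = -(-1968)*(-5) - 41 = -123*80 - 41 = -9840 - 41 = -9881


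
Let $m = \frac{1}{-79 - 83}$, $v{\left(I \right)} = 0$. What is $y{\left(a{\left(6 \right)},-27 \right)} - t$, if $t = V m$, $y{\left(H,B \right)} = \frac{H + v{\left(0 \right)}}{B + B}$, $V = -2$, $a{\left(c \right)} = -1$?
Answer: $\frac{1}{162} \approx 0.0061728$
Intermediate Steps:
$m = - \frac{1}{162}$ ($m = \frac{1}{-162} = - \frac{1}{162} \approx -0.0061728$)
$y{\left(H,B \right)} = \frac{H}{2 B}$ ($y{\left(H,B \right)} = \frac{H + 0}{B + B} = \frac{H}{2 B}$)
$t = \frac{1}{81}$ ($t = \left(-2\right) \left(- \frac{1}{162}\right) = \frac{1}{81} \approx 0.012346$)
$y{\left(a{\left(6 \right)},-27 \right)} - t = \frac{1}{2} \left(-1\right) \frac{1}{-27} - \frac{1}{81} = \frac{1}{2} \left(-1\right) \left(- \frac{1}{27}\right) - \frac{1}{81} = \frac{1}{54} - \frac{1}{81} = \frac{1}{162}$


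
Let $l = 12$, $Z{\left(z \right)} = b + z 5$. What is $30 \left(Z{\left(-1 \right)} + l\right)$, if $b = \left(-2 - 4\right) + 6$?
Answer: $210$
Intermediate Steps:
$b = 0$ ($b = -6 + 6 = 0$)
$Z{\left(z \right)} = 5 z$ ($Z{\left(z \right)} = 0 + z 5 = 0 + 5 z = 5 z$)
$30 \left(Z{\left(-1 \right)} + l\right) = 30 \left(5 \left(-1\right) + 12\right) = 30 \left(-5 + 12\right) = 30 \cdot 7 = 210$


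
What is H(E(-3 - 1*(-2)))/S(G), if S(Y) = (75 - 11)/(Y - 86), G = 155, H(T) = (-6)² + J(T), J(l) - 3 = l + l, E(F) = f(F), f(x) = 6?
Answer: 3519/64 ≈ 54.984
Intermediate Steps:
E(F) = 6
J(l) = 3 + 2*l (J(l) = 3 + (l + l) = 3 + 2*l)
H(T) = 39 + 2*T (H(T) = (-6)² + (3 + 2*T) = 36 + (3 + 2*T) = 39 + 2*T)
S(Y) = 64/(-86 + Y)
H(E(-3 - 1*(-2)))/S(G) = (39 + 2*6)/((64/(-86 + 155))) = (39 + 12)/((64/69)) = 51/((64*(1/69))) = 51/(64/69) = 51*(69/64) = 3519/64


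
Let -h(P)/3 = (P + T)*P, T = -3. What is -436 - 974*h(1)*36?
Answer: -210820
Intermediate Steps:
h(P) = -3*P*(-3 + P) (h(P) = -3*(P - 3)*P = -3*(-3 + P)*P = -3*P*(-3 + P))
-436 - 974*h(1)*36 = -436 - 974*3*1*(3 - 1*1)*36 = -436 - 974*3*1*(3 - 1)*36 = -436 - 974*3*1*2*36 = -436 - 5844*36 = -436 - 974*216 = -436 - 210384 = -210820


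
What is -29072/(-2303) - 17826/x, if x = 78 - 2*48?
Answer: 6929429/6909 ≈ 1003.0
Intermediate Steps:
x = -18 (x = 78 - 96 = -18)
-29072/(-2303) - 17826/x = -29072/(-2303) - 17826/(-18) = -29072*(-1/2303) - 17826*(-1/18) = 29072/2303 + 2971/3 = 6929429/6909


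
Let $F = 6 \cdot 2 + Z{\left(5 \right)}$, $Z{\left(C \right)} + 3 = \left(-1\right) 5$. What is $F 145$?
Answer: $580$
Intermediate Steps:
$Z{\left(C \right)} = -8$ ($Z{\left(C \right)} = -3 - 5 = -8$)
$F = 4$ ($F = 6 \cdot 2 - 8 = 12 - 8 = 4$)
$F 145 = 4 \cdot 145 = 580$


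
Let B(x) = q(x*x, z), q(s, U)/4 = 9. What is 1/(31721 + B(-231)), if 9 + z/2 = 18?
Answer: 1/31757 ≈ 3.1489e-5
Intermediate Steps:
z = 18 (z = -18 + 2*18 = -18 + 36 = 18)
q(s, U) = 36 (q(s, U) = 4*9 = 36)
B(x) = 36
1/(31721 + B(-231)) = 1/(31721 + 36) = 1/31757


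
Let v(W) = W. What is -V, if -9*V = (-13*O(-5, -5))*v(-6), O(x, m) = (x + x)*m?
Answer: 1300/3 ≈ 433.33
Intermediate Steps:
O(x, m) = 2*m*x (O(x, m) = (2*x)*m = 2*m*x)
V = -1300/3 (V = -(-26*(-5)*(-5))*(-6)/9 = -(-13*50)*(-6)/9 = -(-650)*(-6)/9 = -⅑*3900 = -1300/3 ≈ -433.33)
-V = -1*(-1300/3) = 1300/3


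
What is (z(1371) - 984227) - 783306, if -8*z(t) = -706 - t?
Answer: -14138187/8 ≈ -1.7673e+6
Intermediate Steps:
z(t) = 353/4 + t/8 (z(t) = -(-706 - t)/8 = 353/4 + t/8)
(z(1371) - 984227) - 783306 = ((353/4 + (1/8)*1371) - 984227) - 783306 = ((353/4 + 1371/8) - 984227) - 783306 = (2077/8 - 984227) - 783306 = -7871739/8 - 783306 = -14138187/8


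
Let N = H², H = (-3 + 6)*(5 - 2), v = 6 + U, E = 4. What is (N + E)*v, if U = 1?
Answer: 595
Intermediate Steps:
v = 7 (v = 6 + 1 = 7)
H = 9 (H = 3*3 = 9)
N = 81 (N = 9² = 81)
(N + E)*v = (81 + 4)*7 = 85*7 = 595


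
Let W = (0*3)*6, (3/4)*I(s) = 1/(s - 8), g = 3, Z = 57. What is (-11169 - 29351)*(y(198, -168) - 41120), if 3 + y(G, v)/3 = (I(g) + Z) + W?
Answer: 1659650576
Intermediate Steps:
I(s) = 4/(3*(-8 + s)) (I(s) = 4/(3*(s - 8)) = 4/(3*(-8 + s)))
W = 0 (W = 0*6 = 0)
y(G, v) = 806/5 (y(G, v) = -9 + 3*((4/(3*(-8 + 3)) + 57) + 0) = -9 + 3*(((4/3)/(-5) + 57) + 0) = -9 + 3*(((4/3)*(-⅕) + 57) + 0) = -9 + 3*((-4/15 + 57) + 0) = -9 + 3*(851/15 + 0) = -9 + 3*(851/15) = -9 + 851/5 = 806/5)
(-11169 - 29351)*(y(198, -168) - 41120) = (-11169 - 29351)*(806/5 - 41120) = -40520*(-204794/5) = 1659650576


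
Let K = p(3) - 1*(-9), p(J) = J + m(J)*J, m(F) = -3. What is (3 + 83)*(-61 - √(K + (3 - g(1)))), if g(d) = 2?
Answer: -5418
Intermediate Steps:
p(J) = -2*J (p(J) = J - 3*J = -2*J)
K = 3 (K = -2*3 - 1*(-9) = -6 + 9 = 3)
(3 + 83)*(-61 - √(K + (3 - g(1)))) = (3 + 83)*(-61 - √(3 + (3 - 1*2))) = 86*(-61 - √(3 + (3 - 2))) = 86*(-61 - √(3 + 1)) = 86*(-61 - √4) = 86*(-61 - 1*2) = 86*(-61 - 2) = 86*(-63) = -5418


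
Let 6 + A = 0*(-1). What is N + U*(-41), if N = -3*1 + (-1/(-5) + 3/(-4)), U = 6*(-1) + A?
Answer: 9769/20 ≈ 488.45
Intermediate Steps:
A = -6 (A = -6 + 0*(-1) = -6 + 0 = -6)
U = -12 (U = 6*(-1) - 6 = -6 - 6 = -12)
N = -71/20 (N = -3 + (-1*(-⅕) + 3*(-¼)) = -3 + (⅕ - ¾) = -3 - 11/20 = -71/20 ≈ -3.5500)
N + U*(-41) = -71/20 - 12*(-41) = -71/20 + 492 = 9769/20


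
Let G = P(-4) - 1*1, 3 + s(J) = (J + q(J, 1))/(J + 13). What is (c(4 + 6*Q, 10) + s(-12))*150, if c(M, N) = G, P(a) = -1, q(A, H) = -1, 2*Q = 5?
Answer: -2700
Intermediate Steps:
Q = 5/2 (Q = (½)*5 = 5/2 ≈ 2.5000)
s(J) = -3 + (-1 + J)/(13 + J) (s(J) = -3 + (J - 1)/(J + 13) = -3 + (-1 + J)/(13 + J))
G = -2 (G = -1 - 1*1 = -1 - 1 = -2)
c(M, N) = -2
(c(4 + 6*Q, 10) + s(-12))*150 = (-2 + 2*(-20 - 1*(-12))/(13 - 12))*150 = (-2 + 2*(-20 + 12)/1)*150 = (-2 + 2*1*(-8))*150 = (-2 - 16)*150 = -18*150 = -2700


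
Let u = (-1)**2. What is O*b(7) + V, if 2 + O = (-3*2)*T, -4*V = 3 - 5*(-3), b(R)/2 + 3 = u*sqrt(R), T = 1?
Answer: 87/2 - 16*sqrt(7) ≈ 1.1680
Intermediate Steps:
u = 1
b(R) = -6 + 2*sqrt(R) (b(R) = -6 + 2*(1*sqrt(R)) = -6 + 2*sqrt(R))
V = -9/2 (V = -(3 - 5*(-3))/4 = -(3 + 15)/4 = -1/4*18 = -9/2 ≈ -4.5000)
O = -8 (O = -2 - 3*2*1 = -2 - 6*1 = -2 - 6 = -8)
O*b(7) + V = -8*(-6 + 2*sqrt(7)) - 9/2 = (48 - 16*sqrt(7)) - 9/2 = 87/2 - 16*sqrt(7)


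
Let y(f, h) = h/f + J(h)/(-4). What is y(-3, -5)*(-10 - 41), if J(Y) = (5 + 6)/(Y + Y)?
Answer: -3961/40 ≈ -99.025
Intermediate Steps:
J(Y) = 11/(2*Y) (J(Y) = 11/((2*Y)) = 11*(1/(2*Y)) = 11/(2*Y))
y(f, h) = -11/(8*h) + h/f (y(f, h) = h/f + (11/(2*h))/(-4) = h/f + (11/(2*h))*(-1/4) = h/f - 11/(8*h) = -11/(8*h) + h/f)
y(-3, -5)*(-10 - 41) = (-11/8/(-5) - 5/(-3))*(-10 - 41) = (-11/8*(-1/5) - 5*(-1/3))*(-51) = (11/40 + 5/3)*(-51) = (233/120)*(-51) = -3961/40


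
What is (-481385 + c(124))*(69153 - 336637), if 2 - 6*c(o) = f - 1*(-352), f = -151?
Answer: 386314970678/3 ≈ 1.2877e+11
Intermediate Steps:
c(o) = -199/6 (c(o) = ⅓ - (-151 - 1*(-352))/6 = ⅓ - (-151 + 352)/6 = ⅓ - ⅙*201 = ⅓ - 67/2 = -199/6)
(-481385 + c(124))*(69153 - 336637) = (-481385 - 199/6)*(69153 - 336637) = -2888509/6*(-267484) = 386314970678/3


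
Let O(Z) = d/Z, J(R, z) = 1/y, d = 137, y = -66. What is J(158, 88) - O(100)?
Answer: -4571/3300 ≈ -1.3852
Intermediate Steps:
J(R, z) = -1/66 (J(R, z) = 1/(-66) = -1/66)
O(Z) = 137/Z
J(158, 88) - O(100) = -1/66 - 137/100 = -4571/3300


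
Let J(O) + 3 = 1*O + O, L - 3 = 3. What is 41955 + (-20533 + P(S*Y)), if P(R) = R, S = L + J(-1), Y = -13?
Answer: 21409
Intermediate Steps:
L = 6 (L = 3 + 3 = 6)
J(O) = -3 + 2*O (J(O) = -3 + (1*O + O) = -3 + (O + O) = -3 + 2*O)
S = 1 (S = 6 + (-3 + 2*(-1)) = 6 + (-3 - 2) = 6 - 5 = 1)
41955 + (-20533 + P(S*Y)) = 41955 + (-20533 + 1*(-13)) = 41955 + (-20533 - 13) = 41955 - 20546 = 21409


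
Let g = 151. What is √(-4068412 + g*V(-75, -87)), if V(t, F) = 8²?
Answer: 18*I*√12527 ≈ 2014.6*I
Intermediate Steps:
V(t, F) = 64
√(-4068412 + g*V(-75, -87)) = √(-4068412 + 151*64) = √(-4068412 + 9664) = √(-4058748) = 18*I*√12527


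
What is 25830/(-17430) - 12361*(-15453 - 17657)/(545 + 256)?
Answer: 33969536407/66483 ≈ 5.1095e+5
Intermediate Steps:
25830/(-17430) - 12361*(-15453 - 17657)/(545 + 256) = 25830*(-1/17430) - 12361/(801/(-33110)) = -123/83 - 12361/(801*(-1/33110)) = -123/83 - 12361/(-801/33110) = -123/83 - 12361*(-33110/801) = -123/83 + 409272710/801 = 33969536407/66483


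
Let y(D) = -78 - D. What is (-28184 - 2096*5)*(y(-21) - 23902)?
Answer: 926350776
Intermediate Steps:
(-28184 - 2096*5)*(y(-21) - 23902) = (-28184 - 2096*5)*((-78 - 1*(-21)) - 23902) = (-28184 - 10480)*((-78 + 21) - 23902) = -38664*(-57 - 23902) = -38664*(-23959) = 926350776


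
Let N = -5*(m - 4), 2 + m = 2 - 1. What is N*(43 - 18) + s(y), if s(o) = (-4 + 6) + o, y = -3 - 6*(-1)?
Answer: 630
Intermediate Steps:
y = 3 (y = -3 - 1*(-6) = -3 + 6 = 3)
s(o) = 2 + o
m = -1 (m = -2 + (2 - 1) = -2 + 1 = -1)
N = 25 (N = -5*(-1 - 4) = -5*(-5) = 25)
N*(43 - 18) + s(y) = 25*(43 - 18) + (2 + 3) = 25*25 + 5 = 625 + 5 = 630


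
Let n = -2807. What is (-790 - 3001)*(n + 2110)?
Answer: 2642327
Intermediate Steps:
(-790 - 3001)*(n + 2110) = (-790 - 3001)*(-2807 + 2110) = -3791*(-697) = 2642327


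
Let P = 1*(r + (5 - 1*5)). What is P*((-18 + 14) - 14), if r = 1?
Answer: -18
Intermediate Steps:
P = 1 (P = 1*(1 + (5 - 1*5)) = 1*(1 + (5 - 5)) = 1*(1 + 0) = 1*1 = 1)
P*((-18 + 14) - 14) = 1*((-18 + 14) - 14) = 1*(-4 - 14) = 1*(-18) = -18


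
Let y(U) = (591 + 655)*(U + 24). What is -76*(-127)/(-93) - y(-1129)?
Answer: 128035538/93 ≈ 1.3767e+6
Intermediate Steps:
y(U) = 29904 + 1246*U (y(U) = 1246*(24 + U) = 29904 + 1246*U)
-76*(-127)/(-93) - y(-1129) = -76*(-127)/(-93) - (29904 + 1246*(-1129)) = 9652*(-1/93) - (29904 - 1406734) = -9652/93 - 1*(-1376830) = -9652/93 + 1376830 = 128035538/93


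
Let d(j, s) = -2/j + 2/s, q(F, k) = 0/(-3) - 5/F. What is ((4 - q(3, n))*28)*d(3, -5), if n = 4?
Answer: -7616/45 ≈ -169.24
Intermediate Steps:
q(F, k) = -5/F (q(F, k) = 0*(-⅓) - 5/F = 0 - 5/F = -5/F)
((4 - q(3, n))*28)*d(3, -5) = ((4 - (-5)/3)*28)*(-2/3 + 2/(-5)) = ((4 - (-5)/3)*28)*(-2*⅓ + 2*(-⅕)) = ((4 - 1*(-5/3))*28)*(-⅔ - ⅖) = ((4 + 5/3)*28)*(-16/15) = ((17/3)*28)*(-16/15) = (476/3)*(-16/15) = -7616/45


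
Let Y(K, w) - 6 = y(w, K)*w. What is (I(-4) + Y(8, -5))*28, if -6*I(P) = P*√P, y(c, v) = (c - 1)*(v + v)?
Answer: 13608 + 112*I/3 ≈ 13608.0 + 37.333*I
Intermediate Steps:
y(c, v) = 2*v*(-1 + c) (y(c, v) = (-1 + c)*(2*v) = 2*v*(-1 + c))
I(P) = -P^(3/2)/6 (I(P) = -P*√P/6 = -P^(3/2)/6)
Y(K, w) = 6 + 2*K*w*(-1 + w) (Y(K, w) = 6 + (2*K*(-1 + w))*w = 6 + 2*K*w*(-1 + w))
(I(-4) + Y(8, -5))*28 = (-(-4)*I/3 + (6 + 2*8*(-5)*(-1 - 5)))*28 = (-(-4)*I/3 + (6 + 2*8*(-5)*(-6)))*28 = (4*I/3 + (6 + 480))*28 = (4*I/3 + 486)*28 = (486 + 4*I/3)*28 = 13608 + 112*I/3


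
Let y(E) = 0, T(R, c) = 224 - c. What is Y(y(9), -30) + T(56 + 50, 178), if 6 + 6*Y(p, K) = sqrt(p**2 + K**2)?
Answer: 50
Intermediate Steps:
Y(p, K) = -1 + sqrt(K**2 + p**2)/6 (Y(p, K) = -1 + sqrt(p**2 + K**2)/6 = -1 + sqrt(K**2 + p**2)/6)
Y(y(9), -30) + T(56 + 50, 178) = (-1 + sqrt((-30)**2 + 0**2)/6) + (224 - 1*178) = (-1 + sqrt(900 + 0)/6) + (224 - 178) = (-1 + sqrt(900)/6) + 46 = (-1 + (1/6)*30) + 46 = (-1 + 5) + 46 = 4 + 46 = 50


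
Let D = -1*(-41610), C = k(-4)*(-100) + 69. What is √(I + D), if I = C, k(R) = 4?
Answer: √41279 ≈ 203.17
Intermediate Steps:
C = -331 (C = 4*(-100) + 69 = -400 + 69 = -331)
D = 41610
I = -331
√(I + D) = √(-331 + 41610) = √41279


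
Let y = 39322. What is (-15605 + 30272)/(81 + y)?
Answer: 14667/39403 ≈ 0.37223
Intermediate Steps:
(-15605 + 30272)/(81 + y) = (-15605 + 30272)/(81 + 39322) = 14667/39403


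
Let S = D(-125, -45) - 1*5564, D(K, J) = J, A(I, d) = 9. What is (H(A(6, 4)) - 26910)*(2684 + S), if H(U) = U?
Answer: 78685425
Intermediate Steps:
S = -5609 (S = -45 - 1*5564 = -45 - 5564 = -5609)
(H(A(6, 4)) - 26910)*(2684 + S) = (9 - 26910)*(2684 - 5609) = -26901*(-2925) = 78685425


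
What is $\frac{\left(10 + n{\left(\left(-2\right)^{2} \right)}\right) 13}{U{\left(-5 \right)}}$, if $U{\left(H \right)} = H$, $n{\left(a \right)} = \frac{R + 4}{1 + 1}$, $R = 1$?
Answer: $- \frac{65}{2} \approx -32.5$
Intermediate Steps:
$n{\left(a \right)} = \frac{5}{2}$ ($n{\left(a \right)} = \frac{1 + 4}{1 + 1} = \frac{5}{2}$)
$\frac{\left(10 + n{\left(\left(-2\right)^{2} \right)}\right) 13}{U{\left(-5 \right)}} = \frac{\left(10 + \frac{5}{2}\right) 13}{-5} = \frac{25}{2} \cdot 13 \left(- \frac{1}{5}\right) = \frac{325}{2} \left(- \frac{1}{5}\right) = - \frac{65}{2}$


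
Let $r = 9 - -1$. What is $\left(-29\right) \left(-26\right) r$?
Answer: $7540$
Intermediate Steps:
$r = 10$ ($r = 9 + 1 = 10$)
$\left(-29\right) \left(-26\right) r = \left(-29\right) \left(-26\right) 10 = 754 \cdot 10 = 7540$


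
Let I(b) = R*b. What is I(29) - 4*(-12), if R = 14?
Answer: 454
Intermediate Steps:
I(b) = 14*b
I(29) - 4*(-12) = 14*29 - 4*(-12) = 406 + 48 = 454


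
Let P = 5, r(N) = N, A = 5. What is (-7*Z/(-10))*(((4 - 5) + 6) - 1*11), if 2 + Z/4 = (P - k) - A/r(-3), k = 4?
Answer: -56/5 ≈ -11.200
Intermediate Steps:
Z = 8/3 (Z = -8 + 4*((5 - 1*4) - 5/(-3)) = -8 + 4*((5 - 4) - 5*(-1)/3) = -8 + 4*(1 - 1*(-5/3)) = -8 + 4*(1 + 5/3) = -8 + 4*(8/3) = -8 + 32/3 = 8/3 ≈ 2.6667)
(-7*Z/(-10))*(((4 - 5) + 6) - 1*11) = (-56/(3*(-10)))*(((4 - 5) + 6) - 1*11) = (-56*(-1)/(3*10))*((-1 + 6) - 11) = (-7*(-4/15))*(5 - 11) = (28/15)*(-6) = -56/5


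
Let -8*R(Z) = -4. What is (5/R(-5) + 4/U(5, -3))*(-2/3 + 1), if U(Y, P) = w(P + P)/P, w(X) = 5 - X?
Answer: 98/33 ≈ 2.9697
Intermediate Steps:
R(Z) = ½ (R(Z) = -⅛*(-4) = ½)
U(Y, P) = (5 - 2*P)/P (U(Y, P) = (5 - (P + P))/P = (5 - 2*P)/P)
(5/R(-5) + 4/U(5, -3))*(-2/3 + 1) = (5/(½) + 4/(-2 + 5/(-3)))*(-2/3 + 1) = (5*2 + 4/(-2 + 5*(-⅓)))*((⅓)*(-2) + 1) = (10 + 4/(-2 - 5/3))*(-⅔ + 1) = (10 + 4/(-11/3))*(⅓) = (10 + 4*(-3/11))*(⅓) = (10 - 12/11)*(⅓) = (98/11)*(⅓) = 98/33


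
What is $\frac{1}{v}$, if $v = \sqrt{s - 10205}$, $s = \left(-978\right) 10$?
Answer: $- \frac{i \sqrt{19985}}{19985} \approx - 0.0070737 i$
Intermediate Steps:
$s = -9780$
$v = i \sqrt{19985}$ ($v = \sqrt{-9780 - 10205} = \sqrt{-19985} = i \sqrt{19985} \approx 141.37 i$)
$\frac{1}{v} = \frac{1}{i \sqrt{19985}} = - \frac{i \sqrt{19985}}{19985}$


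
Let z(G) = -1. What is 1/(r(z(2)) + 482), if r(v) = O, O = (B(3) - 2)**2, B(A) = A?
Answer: 1/483 ≈ 0.0020704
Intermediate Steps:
O = 1 (O = (3 - 2)**2 = 1**2 = 1)
r(v) = 1
1/(r(z(2)) + 482) = 1/(1 + 482) = 1/483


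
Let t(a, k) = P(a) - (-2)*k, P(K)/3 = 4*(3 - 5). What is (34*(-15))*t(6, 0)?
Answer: 12240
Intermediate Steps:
P(K) = -24 (P(K) = 3*(4*(3 - 5)) = 3*(4*(-2)) = 3*(-8) = -24)
t(a, k) = -24 + 2*k (t(a, k) = -24 - (-2)*k = -24 + 2*k)
(34*(-15))*t(6, 0) = (34*(-15))*(-24 + 2*0) = -510*(-24 + 0) = -510*(-24) = 12240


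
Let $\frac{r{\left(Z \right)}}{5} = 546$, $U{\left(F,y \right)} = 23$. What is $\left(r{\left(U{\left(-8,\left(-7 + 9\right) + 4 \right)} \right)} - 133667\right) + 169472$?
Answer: $38535$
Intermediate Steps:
$r{\left(Z \right)} = 2730$ ($r{\left(Z \right)} = 5 \cdot 546 = 2730$)
$\left(r{\left(U{\left(-8,\left(-7 + 9\right) + 4 \right)} \right)} - 133667\right) + 169472 = \left(2730 - 133667\right) + 169472 = -130937 + 169472 = 38535$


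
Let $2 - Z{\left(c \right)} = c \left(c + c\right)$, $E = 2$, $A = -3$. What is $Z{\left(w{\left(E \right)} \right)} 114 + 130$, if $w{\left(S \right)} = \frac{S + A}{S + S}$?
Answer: $\frac{1375}{4} \approx 343.75$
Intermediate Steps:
$w{\left(S \right)} = \frac{-3 + S}{2 S}$ ($w{\left(S \right)} = \frac{S - 3}{S + S} = \frac{-3 + S}{2 S}$)
$Z{\left(c \right)} = 2 - 2 c^{2}$ ($Z{\left(c \right)} = 2 - c \left(c + c\right) = 2 - c 2 c = 2 - 2 c^{2}$)
$Z{\left(w{\left(E \right)} \right)} 114 + 130 = \left(2 - 2 \left(\frac{-3 + 2}{2 \cdot 2}\right)^{2}\right) 114 + 130 = \left(2 - 2 \left(\frac{1}{2} \cdot \frac{1}{2} \left(-1\right)\right)^{2}\right) 114 + 130 = \left(2 - 2 \left(- \frac{1}{4}\right)^{2}\right) 114 + 130 = \left(2 - \frac{1}{8}\right) 114 + 130 = \frac{15}{8} \cdot 114 + 130 = \frac{855}{4} + 130 = \frac{1375}{4}$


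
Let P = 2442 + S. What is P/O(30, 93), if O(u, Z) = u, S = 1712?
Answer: 2077/15 ≈ 138.47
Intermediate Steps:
P = 4154 (P = 2442 + 1712 = 4154)
P/O(30, 93) = 4154/30 = 4154*(1/30) = 2077/15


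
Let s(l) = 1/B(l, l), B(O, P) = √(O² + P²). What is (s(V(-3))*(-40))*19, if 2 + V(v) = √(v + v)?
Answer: -76*√2 - 76*I*√3 ≈ -107.48 - 131.64*I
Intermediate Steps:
V(v) = -2 + √2*√v (V(v) = -2 + √(v + v) = -2 + √(2*v) = -2 + √2*√v)
s(l) = √2/(2*√(l²)) (s(l) = 1/(√(l² + l²)) = 1/(√(2*l²)) = 1/(√2*√(l²)) = √2/(2*√(l²)))
(s(V(-3))*(-40))*19 = ((√2/(2*√((-2 + √2*√(-3))²)))*(-40))*19 = ((√2/(2*√((-2 + √2*(I*√3))²)))*(-40))*19 = ((√2/(2*√((-2 + I*√6)²)))*(-40))*19 = ((√2*(-1/(-2 + I*√6))/2)*(-40))*19 = (-√2/(2*(-2 + I*√6))*(-40))*19 = (20*√2/(-2 + I*√6))*19 = 380*√2/(-2 + I*√6)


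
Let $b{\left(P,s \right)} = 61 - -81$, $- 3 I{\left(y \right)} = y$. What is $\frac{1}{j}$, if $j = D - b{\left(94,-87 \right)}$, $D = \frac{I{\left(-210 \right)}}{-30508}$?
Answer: $- \frac{15254}{2166103} \approx -0.0070421$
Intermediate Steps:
$I{\left(y \right)} = - \frac{y}{3}$
$b{\left(P,s \right)} = 142$ ($b{\left(P,s \right)} = 61 + 81 = 142$)
$D = - \frac{35}{15254}$ ($D = \frac{\left(- \frac{1}{3}\right) \left(-210\right)}{-30508} = 70 \left(- \frac{1}{30508}\right) = - \frac{35}{15254} \approx -0.0022945$)
$j = - \frac{2166103}{15254}$ ($j = - \frac{35}{15254} - 142 = - \frac{2166103}{15254} \approx -142.0$)
$\frac{1}{j} = \frac{1}{- \frac{2166103}{15254}} = - \frac{15254}{2166103}$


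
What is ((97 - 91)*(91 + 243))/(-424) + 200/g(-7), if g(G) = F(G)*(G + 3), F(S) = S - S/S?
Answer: 323/212 ≈ 1.5236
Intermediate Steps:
F(S) = -1 + S (F(S) = S - 1*1 = S - 1 = -1 + S)
g(G) = (-1 + G)*(3 + G) (g(G) = (-1 + G)*(G + 3) = (-1 + G)*(3 + G))
((97 - 91)*(91 + 243))/(-424) + 200/g(-7) = ((97 - 91)*(91 + 243))/(-424) + 200/(((-1 - 7)*(3 - 7))) = (6*334)*(-1/424) + 200/((-8*(-4))) = 2004*(-1/424) + 200/32 = -501/106 + 200*(1/32) = -501/106 + 25/4 = 323/212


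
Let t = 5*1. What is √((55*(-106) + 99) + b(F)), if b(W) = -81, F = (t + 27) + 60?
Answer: 2*I*√1453 ≈ 76.236*I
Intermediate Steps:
t = 5
F = 92 (F = (5 + 27) + 60 = 32 + 60 = 92)
√((55*(-106) + 99) + b(F)) = √((55*(-106) + 99) - 81) = √((-5830 + 99) - 81) = √(-5731 - 81) = √(-5812) = 2*I*√1453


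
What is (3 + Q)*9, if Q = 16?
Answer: 171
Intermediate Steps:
(3 + Q)*9 = (3 + 16)*9 = 19*9 = 171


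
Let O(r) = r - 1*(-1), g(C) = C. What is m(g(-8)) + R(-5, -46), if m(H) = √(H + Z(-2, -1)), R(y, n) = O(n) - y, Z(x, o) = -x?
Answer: -40 + I*√6 ≈ -40.0 + 2.4495*I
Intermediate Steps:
O(r) = 1 + r (O(r) = r + 1 = 1 + r)
R(y, n) = 1 + n - y (R(y, n) = (1 + n) - y = 1 + n - y)
m(H) = √(2 + H) (m(H) = √(H - 1*(-2)) = √(H + 2) = √(2 + H))
m(g(-8)) + R(-5, -46) = √(2 - 8) + (1 - 46 - 1*(-5)) = √(-6) + (1 - 46 + 5) = I*√6 - 40 = -40 + I*√6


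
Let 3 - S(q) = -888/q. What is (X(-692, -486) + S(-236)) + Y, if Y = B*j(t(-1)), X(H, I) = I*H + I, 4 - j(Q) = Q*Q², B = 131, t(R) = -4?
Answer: 20339261/59 ≈ 3.4473e+5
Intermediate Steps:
j(Q) = 4 - Q³ (j(Q) = 4 - Q*Q² = 4 - Q³)
X(H, I) = I + H*I (X(H, I) = H*I + I = I + H*I)
S(q) = 3 + 888/q (S(q) = 3 - (-888)/q = 3 + 888/q)
Y = 8908 (Y = 131*(4 - 1*(-4)³) = 131*(4 - 1*(-64)) = 131*(4 + 64) = 131*68 = 8908)
(X(-692, -486) + S(-236)) + Y = (-486*(1 - 692) + (3 + 888/(-236))) + 8908 = (-486*(-691) + (3 + 888*(-1/236))) + 8908 = (335826 + (3 - 222/59)) + 8908 = (335826 - 45/59) + 8908 = 19813689/59 + 8908 = 20339261/59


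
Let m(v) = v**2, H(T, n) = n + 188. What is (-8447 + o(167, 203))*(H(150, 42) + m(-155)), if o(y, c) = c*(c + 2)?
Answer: 804489840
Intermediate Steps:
H(T, n) = 188 + n
o(y, c) = c*(2 + c)
(-8447 + o(167, 203))*(H(150, 42) + m(-155)) = (-8447 + 203*(2 + 203))*((188 + 42) + (-155)**2) = (-8447 + 203*205)*(230 + 24025) = (-8447 + 41615)*24255 = 33168*24255 = 804489840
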